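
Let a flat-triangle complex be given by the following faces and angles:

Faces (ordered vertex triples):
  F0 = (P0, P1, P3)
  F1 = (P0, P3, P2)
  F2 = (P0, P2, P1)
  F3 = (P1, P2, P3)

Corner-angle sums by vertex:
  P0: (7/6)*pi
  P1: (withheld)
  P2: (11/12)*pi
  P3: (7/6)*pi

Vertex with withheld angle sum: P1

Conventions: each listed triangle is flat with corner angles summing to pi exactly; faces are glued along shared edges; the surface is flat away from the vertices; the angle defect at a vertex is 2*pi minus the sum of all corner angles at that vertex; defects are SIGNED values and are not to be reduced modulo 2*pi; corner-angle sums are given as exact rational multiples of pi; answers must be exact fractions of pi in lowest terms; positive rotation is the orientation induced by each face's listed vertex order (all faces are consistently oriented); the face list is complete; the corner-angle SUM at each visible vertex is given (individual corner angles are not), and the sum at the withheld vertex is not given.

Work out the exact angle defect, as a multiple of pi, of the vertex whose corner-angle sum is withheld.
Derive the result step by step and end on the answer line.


V = 4, E = 6, F = 4; chi = V - E + F = 2
Gauss-Bonnet: total defect = 2*pi*chi = 4*pi; visible defects sum to (11/4)*pi

Answer: defect(P1) = (5/4)*pi


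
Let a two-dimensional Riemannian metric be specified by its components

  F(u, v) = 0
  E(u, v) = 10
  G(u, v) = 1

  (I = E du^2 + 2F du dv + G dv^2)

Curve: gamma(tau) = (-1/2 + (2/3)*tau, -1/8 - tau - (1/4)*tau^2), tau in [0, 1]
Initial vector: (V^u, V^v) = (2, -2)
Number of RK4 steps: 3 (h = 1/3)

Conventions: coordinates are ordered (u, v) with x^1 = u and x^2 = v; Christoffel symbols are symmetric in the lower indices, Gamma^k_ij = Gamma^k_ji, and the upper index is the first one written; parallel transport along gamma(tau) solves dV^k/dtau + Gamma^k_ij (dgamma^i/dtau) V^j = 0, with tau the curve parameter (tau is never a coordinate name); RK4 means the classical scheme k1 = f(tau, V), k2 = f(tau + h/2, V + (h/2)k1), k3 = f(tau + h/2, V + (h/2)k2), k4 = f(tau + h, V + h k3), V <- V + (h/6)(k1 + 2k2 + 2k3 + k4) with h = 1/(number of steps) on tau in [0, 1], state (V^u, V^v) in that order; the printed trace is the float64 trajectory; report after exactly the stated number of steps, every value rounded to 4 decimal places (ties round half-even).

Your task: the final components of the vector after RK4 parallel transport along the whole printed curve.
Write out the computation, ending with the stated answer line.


gamma'(tau) = (2/3, -1 - (1/2)*tau); f(tau, V)^k = -Gamma^k_ij(gamma(tau)) gamma'^i(tau) V^j; h = 1/3; intermediate values shown to 6 dp
curve data and Christoffel symbols at the stage parameters:
  tau = 0.000000: gamma = (-0.500000, -0.125000), gamma' = (0.666667, -1.000000); Gamma_uuu = 0.000000, Gamma_uuv = 0.000000, Gamma_uvv = 0.000000, Gamma_vuu = 0.000000, Gamma_vuv = 0.000000, Gamma_vvv = 0.000000
  tau = 0.166667: gamma = (-0.388889, -0.298611), gamma' = (0.666667, -1.083333); Gamma_uuu = 0.000000, Gamma_uuv = 0.000000, Gamma_uvv = 0.000000, Gamma_vuu = 0.000000, Gamma_vuv = 0.000000, Gamma_vvv = 0.000000
  tau = 0.333333: gamma = (-0.277778, -0.486111), gamma' = (0.666667, -1.166667); Gamma_uuu = 0.000000, Gamma_uuv = 0.000000, Gamma_uvv = 0.000000, Gamma_vuu = 0.000000, Gamma_vuv = 0.000000, Gamma_vvv = 0.000000
  tau = 0.500000: gamma = (-0.166667, -0.687500), gamma' = (0.666667, -1.250000); Gamma_uuu = 0.000000, Gamma_uuv = 0.000000, Gamma_uvv = 0.000000, Gamma_vuu = 0.000000, Gamma_vuv = 0.000000, Gamma_vvv = 0.000000
  tau = 0.666667: gamma = (-0.055556, -0.902778), gamma' = (0.666667, -1.333333); Gamma_uuu = 0.000000, Gamma_uuv = 0.000000, Gamma_uvv = 0.000000, Gamma_vuu = 0.000000, Gamma_vuv = 0.000000, Gamma_vvv = 0.000000
  tau = 0.833333: gamma = (0.055556, -1.131944), gamma' = (0.666667, -1.416667); Gamma_uuu = 0.000000, Gamma_uuv = 0.000000, Gamma_uvv = 0.000000, Gamma_vuu = 0.000000, Gamma_vuv = 0.000000, Gamma_vvv = 0.000000
  tau = 1.000000: gamma = (0.166667, -1.375000), gamma' = (0.666667, -1.500000); Gamma_uuu = 0.000000, Gamma_uuv = 0.000000, Gamma_uvv = 0.000000, Gamma_vuu = 0.000000, Gamma_vuv = 0.000000, Gamma_vvv = 0.000000
step 0: V^u = 2.0000, V^v = -2.0000
step 1: k1 = (0.000000, 0.000000), k2 = (0.000000, 0.000000), k3 = (0.000000, 0.000000), k4 = (0.000000, 0.000000); V <- V + (h/6)(k1 + 2k2 + 2k3 + k4): V^u = 2.0000, V^v = -2.0000
step 2: k1 = (0.000000, 0.000000), k2 = (0.000000, 0.000000), k3 = (0.000000, 0.000000), k4 = (0.000000, 0.000000); V <- V + (h/6)(k1 + 2k2 + 2k3 + k4): V^u = 2.0000, V^v = -2.0000
step 3: k1 = (0.000000, 0.000000), k2 = (0.000000, 0.000000), k3 = (0.000000, 0.000000), k4 = (0.000000, 0.000000); V <- V + (h/6)(k1 + 2k2 + 2k3 + k4): V^u = 2.0000, V^v = -2.0000

Answer: V^u = 2.0000, V^v = -2.0000


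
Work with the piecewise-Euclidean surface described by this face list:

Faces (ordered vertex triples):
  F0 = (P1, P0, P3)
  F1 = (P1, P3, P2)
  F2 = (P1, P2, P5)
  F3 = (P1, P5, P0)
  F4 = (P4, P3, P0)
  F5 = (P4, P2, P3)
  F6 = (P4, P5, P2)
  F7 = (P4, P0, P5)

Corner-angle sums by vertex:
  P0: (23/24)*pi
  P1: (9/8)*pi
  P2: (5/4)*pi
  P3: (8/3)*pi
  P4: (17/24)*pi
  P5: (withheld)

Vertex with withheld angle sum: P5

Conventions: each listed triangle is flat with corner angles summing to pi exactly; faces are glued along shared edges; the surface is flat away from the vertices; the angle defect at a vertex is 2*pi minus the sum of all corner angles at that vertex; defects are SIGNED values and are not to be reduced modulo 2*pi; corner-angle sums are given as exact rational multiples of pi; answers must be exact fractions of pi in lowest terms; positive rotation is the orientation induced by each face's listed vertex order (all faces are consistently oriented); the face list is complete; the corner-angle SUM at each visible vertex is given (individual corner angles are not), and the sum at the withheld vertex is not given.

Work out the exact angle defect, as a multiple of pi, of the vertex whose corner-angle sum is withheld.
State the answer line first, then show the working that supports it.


Answer: defect(P5) = (17/24)*pi

V = 6, E = 12, F = 8; chi = V - E + F = 2
Gauss-Bonnet: total defect = 2*pi*chi = 4*pi; visible defects sum to (79/24)*pi


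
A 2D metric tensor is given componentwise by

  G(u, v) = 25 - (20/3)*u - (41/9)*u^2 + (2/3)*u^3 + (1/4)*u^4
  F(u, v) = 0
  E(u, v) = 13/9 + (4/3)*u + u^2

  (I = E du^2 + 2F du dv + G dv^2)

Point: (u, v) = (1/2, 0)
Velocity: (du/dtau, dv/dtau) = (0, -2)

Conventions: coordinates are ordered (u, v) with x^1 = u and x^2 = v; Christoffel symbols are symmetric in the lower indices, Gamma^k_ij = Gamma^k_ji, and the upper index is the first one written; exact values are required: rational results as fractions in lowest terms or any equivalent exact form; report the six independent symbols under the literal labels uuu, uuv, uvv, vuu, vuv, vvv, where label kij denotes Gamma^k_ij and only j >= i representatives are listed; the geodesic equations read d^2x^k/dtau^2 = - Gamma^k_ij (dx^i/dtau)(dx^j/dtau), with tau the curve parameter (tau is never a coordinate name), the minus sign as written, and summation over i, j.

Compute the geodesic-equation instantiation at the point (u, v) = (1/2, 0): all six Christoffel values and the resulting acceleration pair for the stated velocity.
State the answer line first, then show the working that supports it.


Answer: Gamma_uuu = 42/85, Gamma_uuv = 0, Gamma_uvv = 763/340, Gamma_vuu = 0, Gamma_vuv = -28/109, Gamma_vvv = 0; accelerations (d^2u/dtau^2, d^2v/dtau^2) = (-763/85, 0)

E = 85/36, F = 0, G = 11881/576 at the point
E_u = 7/3, E_v = 0, F_u = 0, F_v = 0, G_u = -763/72, G_v = 0
EG - F^2 = 1009885/20736;  g^inv = (20736/1009885) * [[11881/576, 0], [0, 85/36]]
first-kind symbols [ij,l] = (1/2)(d_i g_jl + d_j g_il - d_l g_ij): [uu,u] = E_u/2 = 7/6, [uu,v] = F_u - E_v/2 = 0, [uv,u] = E_v/2 = 0, [uv,v] = G_u/2 = -763/144, [vv,u] = F_v - G_u/2 = 763/144, [vv,v] = G_v/2 = 0
Gamma^u_ij = (G*[ij,u] - F*[ij,v])/(EG - F^2), Gamma^v_ij = (E*[ij,v] - F*[ij,u])/(EG - F^2)
Gamma_uuu = 42/85, Gamma_uuv = 0, Gamma_uvv = 763/340, Gamma_vuu = 0, Gamma_vuv = -28/109, Gamma_vvv = 0
d^2u/dtau^2 = -(Gamma_uuu*(0)^2 + 2*Gamma_uuv*(0)*(-2) + Gamma_uvv*(-2)^2) = -763/85
d^2v/dtau^2 = -(Gamma_vuu*(0)^2 + 2*Gamma_vuv*(0)*(-2) + Gamma_vvv*(-2)^2) = 0


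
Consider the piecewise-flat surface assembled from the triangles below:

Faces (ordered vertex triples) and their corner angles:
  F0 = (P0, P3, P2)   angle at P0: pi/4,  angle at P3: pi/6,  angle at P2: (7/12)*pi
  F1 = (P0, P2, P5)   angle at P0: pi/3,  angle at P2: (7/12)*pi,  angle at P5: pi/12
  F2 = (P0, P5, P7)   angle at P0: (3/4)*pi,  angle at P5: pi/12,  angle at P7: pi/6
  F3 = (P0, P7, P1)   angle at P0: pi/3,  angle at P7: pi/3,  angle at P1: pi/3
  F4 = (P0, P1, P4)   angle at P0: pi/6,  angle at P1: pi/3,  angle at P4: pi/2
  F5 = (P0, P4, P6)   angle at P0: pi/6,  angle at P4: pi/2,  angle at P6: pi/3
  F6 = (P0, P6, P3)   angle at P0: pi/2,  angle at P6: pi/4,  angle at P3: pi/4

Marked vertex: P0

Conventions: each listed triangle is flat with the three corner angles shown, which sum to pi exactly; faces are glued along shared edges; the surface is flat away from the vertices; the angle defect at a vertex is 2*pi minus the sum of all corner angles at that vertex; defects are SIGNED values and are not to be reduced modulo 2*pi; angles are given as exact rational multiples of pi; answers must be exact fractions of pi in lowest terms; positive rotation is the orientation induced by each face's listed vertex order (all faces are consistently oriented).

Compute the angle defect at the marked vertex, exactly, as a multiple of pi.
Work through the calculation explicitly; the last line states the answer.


Sum of corner angles at P0: (5/2)*pi
defect = 2*pi - (5/2)*pi

Answer: defect(P0) = -pi/2


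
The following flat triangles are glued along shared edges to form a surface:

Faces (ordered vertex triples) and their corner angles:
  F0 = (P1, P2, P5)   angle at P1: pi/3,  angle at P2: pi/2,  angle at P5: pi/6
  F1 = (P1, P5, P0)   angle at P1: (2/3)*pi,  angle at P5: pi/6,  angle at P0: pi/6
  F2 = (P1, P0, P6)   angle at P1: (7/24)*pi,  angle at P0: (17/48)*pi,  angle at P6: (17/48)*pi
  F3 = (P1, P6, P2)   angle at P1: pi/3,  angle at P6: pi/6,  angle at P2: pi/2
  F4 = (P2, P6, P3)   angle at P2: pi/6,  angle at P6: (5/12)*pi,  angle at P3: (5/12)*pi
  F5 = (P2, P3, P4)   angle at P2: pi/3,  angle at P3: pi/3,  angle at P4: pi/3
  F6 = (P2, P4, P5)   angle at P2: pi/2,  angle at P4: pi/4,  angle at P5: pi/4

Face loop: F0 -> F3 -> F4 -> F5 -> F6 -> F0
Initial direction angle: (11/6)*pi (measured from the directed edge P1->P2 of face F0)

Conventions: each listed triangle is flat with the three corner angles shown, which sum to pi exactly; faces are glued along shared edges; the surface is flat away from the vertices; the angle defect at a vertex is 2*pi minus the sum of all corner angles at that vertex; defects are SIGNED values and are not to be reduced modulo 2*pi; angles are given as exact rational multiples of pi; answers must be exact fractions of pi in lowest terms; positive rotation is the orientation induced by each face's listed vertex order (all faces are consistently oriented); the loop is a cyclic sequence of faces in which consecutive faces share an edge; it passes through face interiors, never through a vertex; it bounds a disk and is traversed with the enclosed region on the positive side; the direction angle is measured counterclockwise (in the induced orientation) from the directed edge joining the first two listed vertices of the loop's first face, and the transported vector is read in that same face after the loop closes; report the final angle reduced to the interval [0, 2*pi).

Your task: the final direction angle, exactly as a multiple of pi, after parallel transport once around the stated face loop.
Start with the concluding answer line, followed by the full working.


Answer: final direction angle = (11/6)*pi

enclosed vertex P2: corner angles sum to 2*pi, defect = 2*pi - 2*pi = 0
by Gauss-Bonnet the loop rotates the vector by the enclosed defect sum (positive orientation, mod 2*pi)
final angle = (11/6)*pi + 0 = (11/6)*pi (mod 2*pi)


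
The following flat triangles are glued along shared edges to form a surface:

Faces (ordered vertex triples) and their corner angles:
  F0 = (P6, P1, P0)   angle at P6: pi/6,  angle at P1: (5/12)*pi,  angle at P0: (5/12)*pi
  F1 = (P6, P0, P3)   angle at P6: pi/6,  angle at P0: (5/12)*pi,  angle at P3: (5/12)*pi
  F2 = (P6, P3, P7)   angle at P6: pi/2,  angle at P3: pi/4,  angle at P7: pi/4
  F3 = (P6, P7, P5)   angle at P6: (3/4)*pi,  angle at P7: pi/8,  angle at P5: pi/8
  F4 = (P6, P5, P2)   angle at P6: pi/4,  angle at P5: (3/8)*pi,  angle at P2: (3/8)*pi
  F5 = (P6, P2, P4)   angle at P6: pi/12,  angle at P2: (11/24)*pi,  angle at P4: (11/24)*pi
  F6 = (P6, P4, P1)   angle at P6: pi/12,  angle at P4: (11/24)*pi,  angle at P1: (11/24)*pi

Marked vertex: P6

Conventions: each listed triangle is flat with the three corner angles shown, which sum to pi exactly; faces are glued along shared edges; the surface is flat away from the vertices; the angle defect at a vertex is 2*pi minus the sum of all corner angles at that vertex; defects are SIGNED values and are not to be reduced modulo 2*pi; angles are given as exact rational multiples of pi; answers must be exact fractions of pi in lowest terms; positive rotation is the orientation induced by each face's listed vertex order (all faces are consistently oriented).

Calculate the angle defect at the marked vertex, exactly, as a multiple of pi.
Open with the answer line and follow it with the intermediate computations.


Answer: defect(P6) = 0

Sum of corner angles at P6: 2*pi
defect = 2*pi - 2*pi


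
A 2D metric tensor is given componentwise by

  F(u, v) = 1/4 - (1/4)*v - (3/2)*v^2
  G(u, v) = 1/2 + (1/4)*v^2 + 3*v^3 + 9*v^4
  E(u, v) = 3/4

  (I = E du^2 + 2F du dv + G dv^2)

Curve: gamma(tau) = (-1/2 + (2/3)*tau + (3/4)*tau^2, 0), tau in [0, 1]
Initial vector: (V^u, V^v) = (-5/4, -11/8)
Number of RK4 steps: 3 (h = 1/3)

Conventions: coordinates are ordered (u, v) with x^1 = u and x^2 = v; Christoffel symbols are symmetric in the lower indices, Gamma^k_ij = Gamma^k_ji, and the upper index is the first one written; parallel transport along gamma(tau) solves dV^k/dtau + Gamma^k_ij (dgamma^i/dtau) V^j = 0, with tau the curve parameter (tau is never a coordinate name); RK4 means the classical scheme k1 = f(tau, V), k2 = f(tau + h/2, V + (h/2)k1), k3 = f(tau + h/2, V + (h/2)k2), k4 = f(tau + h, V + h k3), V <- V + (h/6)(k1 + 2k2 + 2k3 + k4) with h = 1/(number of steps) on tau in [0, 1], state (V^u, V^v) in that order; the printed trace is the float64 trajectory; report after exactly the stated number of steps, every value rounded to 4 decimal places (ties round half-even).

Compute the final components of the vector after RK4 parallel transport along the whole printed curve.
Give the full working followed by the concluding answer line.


gamma'(tau) = (2/3 + (3/2)*tau, 0); f(tau, V)^k = -Gamma^k_ij(gamma(tau)) gamma'^i(tau) V^j; h = 1/3; intermediate values shown to 6 dp
curve data and Christoffel symbols at the stage parameters:
  tau = 0.000000: gamma = (-0.500000, 0.000000), gamma' = (0.666667, 0.000000); Gamma_uuu = 0.000000, Gamma_uuv = 0.000000, Gamma_uvv = -0.400000, Gamma_vuu = 0.000000, Gamma_vuv = 0.000000, Gamma_vvv = 0.200000
  tau = 0.166667: gamma = (-0.368056, 0.000000), gamma' = (0.916667, 0.000000); Gamma_uuu = 0.000000, Gamma_uuv = 0.000000, Gamma_uvv = -0.400000, Gamma_vuu = 0.000000, Gamma_vuv = 0.000000, Gamma_vvv = 0.200000
  tau = 0.333333: gamma = (-0.194444, 0.000000), gamma' = (1.166667, 0.000000); Gamma_uuu = 0.000000, Gamma_uuv = 0.000000, Gamma_uvv = -0.400000, Gamma_vuu = 0.000000, Gamma_vuv = 0.000000, Gamma_vvv = 0.200000
  tau = 0.500000: gamma = (0.020833, 0.000000), gamma' = (1.416667, 0.000000); Gamma_uuu = 0.000000, Gamma_uuv = 0.000000, Gamma_uvv = -0.400000, Gamma_vuu = 0.000000, Gamma_vuv = 0.000000, Gamma_vvv = 0.200000
  tau = 0.666667: gamma = (0.277778, 0.000000), gamma' = (1.666667, 0.000000); Gamma_uuu = 0.000000, Gamma_uuv = 0.000000, Gamma_uvv = -0.400000, Gamma_vuu = 0.000000, Gamma_vuv = 0.000000, Gamma_vvv = 0.200000
  tau = 0.833333: gamma = (0.576389, 0.000000), gamma' = (1.916667, 0.000000); Gamma_uuu = 0.000000, Gamma_uuv = 0.000000, Gamma_uvv = -0.400000, Gamma_vuu = 0.000000, Gamma_vuv = 0.000000, Gamma_vvv = 0.200000
  tau = 1.000000: gamma = (0.916667, 0.000000), gamma' = (2.166667, 0.000000); Gamma_uuu = 0.000000, Gamma_uuv = 0.000000, Gamma_uvv = -0.400000, Gamma_vuu = 0.000000, Gamma_vuv = 0.000000, Gamma_vvv = 0.200000
step 0: V^u = -1.2500, V^v = -1.3750
step 1: k1 = (0.000000, 0.000000), k2 = (0.000000, 0.000000), k3 = (0.000000, 0.000000), k4 = (0.000000, 0.000000); V <- V + (h/6)(k1 + 2k2 + 2k3 + k4): V^u = -1.2500, V^v = -1.3750
step 2: k1 = (0.000000, 0.000000), k2 = (0.000000, 0.000000), k3 = (0.000000, 0.000000), k4 = (0.000000, 0.000000); V <- V + (h/6)(k1 + 2k2 + 2k3 + k4): V^u = -1.2500, V^v = -1.3750
step 3: k1 = (0.000000, 0.000000), k2 = (0.000000, 0.000000), k3 = (0.000000, 0.000000), k4 = (0.000000, 0.000000); V <- V + (h/6)(k1 + 2k2 + 2k3 + k4): V^u = -1.2500, V^v = -1.3750

Answer: V^u = -1.2500, V^v = -1.3750


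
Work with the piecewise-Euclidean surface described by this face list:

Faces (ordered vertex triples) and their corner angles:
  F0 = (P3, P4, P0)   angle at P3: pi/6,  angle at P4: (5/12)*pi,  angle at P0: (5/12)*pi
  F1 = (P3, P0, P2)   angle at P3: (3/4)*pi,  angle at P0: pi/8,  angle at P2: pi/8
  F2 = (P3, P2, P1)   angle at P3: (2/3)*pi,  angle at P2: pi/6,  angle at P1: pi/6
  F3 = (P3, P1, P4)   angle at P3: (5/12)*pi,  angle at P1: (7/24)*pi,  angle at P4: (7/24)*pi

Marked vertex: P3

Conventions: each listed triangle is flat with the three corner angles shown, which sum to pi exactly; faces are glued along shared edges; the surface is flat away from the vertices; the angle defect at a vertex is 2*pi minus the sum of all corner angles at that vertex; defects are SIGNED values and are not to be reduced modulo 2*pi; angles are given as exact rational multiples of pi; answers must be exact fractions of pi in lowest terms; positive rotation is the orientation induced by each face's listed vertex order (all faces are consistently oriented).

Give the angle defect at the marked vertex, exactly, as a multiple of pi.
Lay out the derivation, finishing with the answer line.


Sum of corner angles at P3: 2*pi
defect = 2*pi - 2*pi

Answer: defect(P3) = 0


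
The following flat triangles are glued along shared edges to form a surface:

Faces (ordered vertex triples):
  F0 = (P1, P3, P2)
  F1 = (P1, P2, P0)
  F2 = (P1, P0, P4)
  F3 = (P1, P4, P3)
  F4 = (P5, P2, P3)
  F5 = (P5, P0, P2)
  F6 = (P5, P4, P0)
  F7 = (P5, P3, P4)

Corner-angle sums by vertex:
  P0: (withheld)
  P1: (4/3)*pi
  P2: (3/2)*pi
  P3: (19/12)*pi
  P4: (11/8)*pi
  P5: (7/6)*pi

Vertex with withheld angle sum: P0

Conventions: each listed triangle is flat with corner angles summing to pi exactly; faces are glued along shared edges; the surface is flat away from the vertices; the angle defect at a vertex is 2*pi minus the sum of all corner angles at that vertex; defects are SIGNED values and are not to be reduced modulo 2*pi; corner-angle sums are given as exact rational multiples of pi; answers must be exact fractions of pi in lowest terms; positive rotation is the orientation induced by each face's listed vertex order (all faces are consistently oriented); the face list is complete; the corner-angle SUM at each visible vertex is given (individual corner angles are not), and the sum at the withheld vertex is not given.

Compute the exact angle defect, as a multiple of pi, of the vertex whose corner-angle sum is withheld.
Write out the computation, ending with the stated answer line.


V = 6, E = 12, F = 8; chi = V - E + F = 2
Gauss-Bonnet: total defect = 2*pi*chi = 4*pi; visible defects sum to (73/24)*pi

Answer: defect(P0) = (23/24)*pi


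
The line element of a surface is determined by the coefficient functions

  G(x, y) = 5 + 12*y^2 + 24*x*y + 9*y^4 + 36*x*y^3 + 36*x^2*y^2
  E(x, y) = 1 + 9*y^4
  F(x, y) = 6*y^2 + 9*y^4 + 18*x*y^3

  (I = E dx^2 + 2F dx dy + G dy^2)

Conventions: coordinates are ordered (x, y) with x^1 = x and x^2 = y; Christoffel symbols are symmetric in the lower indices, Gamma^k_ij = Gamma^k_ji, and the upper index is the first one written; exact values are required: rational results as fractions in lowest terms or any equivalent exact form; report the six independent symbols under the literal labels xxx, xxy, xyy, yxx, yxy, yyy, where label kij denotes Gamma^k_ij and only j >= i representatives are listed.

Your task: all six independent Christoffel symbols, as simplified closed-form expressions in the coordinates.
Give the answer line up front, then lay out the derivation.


Answer: Gamma_xxx = 0, Gamma_xxy = 18*y^3/(36*x^2*y^2 + 36*x*y^3 + 24*x*y + 18*y^4 + 12*y^2 + 5), Gamma_xyy = (18*x*y^2 + 18*y^3)/(36*x^2*y^2 + 36*x*y^3 + 24*x*y + 18*y^4 + 12*y^2 + 5), Gamma_yxx = 0, Gamma_yxy = (36*x*y^2 + 18*y^3 + 12*y)/(36*x^2*y^2 + 36*x*y^3 + 24*x*y + 18*y^4 + 12*y^2 + 5), Gamma_yyy = (36*x^2*y + 54*x*y^2 + 12*x + 18*y^3 + 12*y)/(36*x^2*y^2 + 36*x*y^3 + 24*x*y + 18*y^4 + 12*y^2 + 5)

E = 1 + 9*y^4; F = 6*y^2 + 9*y^4 + 18*x*y^3; G = 5 + 12*y^2 + 24*x*y + 9*y^4 + 36*x*y^3 + 36*x^2*y^2
Gamma^k_ij = (1/2) g^{kl} (d_i g_jl + d_j g_il - d_l g_ij), with g^inv = (1/(EG-F^2)) [[G, -F], [-F, E]]
first partials: E_x = 0, E_y = 36*y^3, F_x = 18*y^3, F_y = 12*y + 36*y^3 + 54*x*y^2, G_x = 24*y + 36*y^3 + 72*x*y^2, G_y = 24*y + 24*x + 36*y^3 + 108*x*y^2 + 72*x^2*y
D = EG - F^2 = 5 + 12*y^2 + 24*x*y + 18*y^4 + 36*x*y^3 + 36*x^2*y^2
expanded: Gamma^x_xx = (G E_x - 2F F_x + F E_y)/(2D), Gamma^x_xy = (G E_y - F G_x)/(2D), Gamma^x_yy = (2G F_y - G G_x - F G_y)/(2D), Gamma^y_xx = (2E F_x - E E_y - F E_x)/(2D), Gamma^y_xy = (E G_x - F E_y)/(2D), Gamma^y_yy = (E G_y - 2F F_y + F G_x)/(2D); substitute and cancel common factors


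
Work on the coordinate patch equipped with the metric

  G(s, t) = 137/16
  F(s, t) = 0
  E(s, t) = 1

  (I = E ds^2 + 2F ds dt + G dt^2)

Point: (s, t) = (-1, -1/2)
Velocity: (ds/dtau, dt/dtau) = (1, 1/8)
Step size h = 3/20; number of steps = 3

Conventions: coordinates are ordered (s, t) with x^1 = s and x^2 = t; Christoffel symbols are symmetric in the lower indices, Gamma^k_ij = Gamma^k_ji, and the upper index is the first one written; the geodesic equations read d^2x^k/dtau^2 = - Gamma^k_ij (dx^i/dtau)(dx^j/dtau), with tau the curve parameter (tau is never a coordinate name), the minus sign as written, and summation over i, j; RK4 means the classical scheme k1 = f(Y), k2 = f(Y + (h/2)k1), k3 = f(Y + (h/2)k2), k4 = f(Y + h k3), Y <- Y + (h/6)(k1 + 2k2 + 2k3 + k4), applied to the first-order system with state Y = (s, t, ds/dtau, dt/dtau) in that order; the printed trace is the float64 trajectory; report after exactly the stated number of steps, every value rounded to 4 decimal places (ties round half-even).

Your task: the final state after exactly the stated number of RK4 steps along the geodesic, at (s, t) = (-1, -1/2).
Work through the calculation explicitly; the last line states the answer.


f(Y) = (ds/dtau, dt/dtau, -Gamma^s_ij Y'^i Y'^j, -Gamma^t_ij Y'^i Y'^j) with the Gammas evaluated at the stage position; h = 0.150000; intermediate values shown to 6 dp
step 0: s = -1.0000, t = -0.5000, ds/dtau = 1.0000, dt/dtau = 0.1250
step 1:
  k1: at (s, t) = (-1.000000, -0.500000), (ds/dtau, dt/dtau) = (1.000000, 0.125000); Gamma_sss = 0.000000, Gamma_sst = 0.000000, Gamma_stt = 0.000000, Gamma_tss = 0.000000, Gamma_tst = 0.000000, Gamma_ttt = 0.000000; k1 = (1.000000, 0.125000, 0.000000, 0.000000)
  k2: at (s, t) = (-0.925000, -0.490625), (ds/dtau, dt/dtau) = (1.000000, 0.125000); Gamma_sss = 0.000000, Gamma_sst = 0.000000, Gamma_stt = 0.000000, Gamma_tss = 0.000000, Gamma_tst = 0.000000, Gamma_ttt = 0.000000; k2 = (1.000000, 0.125000, 0.000000, 0.000000)
  k3: at (s, t) = (-0.925000, -0.490625), (ds/dtau, dt/dtau) = (1.000000, 0.125000); Gamma_sss = 0.000000, Gamma_sst = 0.000000, Gamma_stt = 0.000000, Gamma_tss = 0.000000, Gamma_tst = 0.000000, Gamma_ttt = 0.000000; k3 = (1.000000, 0.125000, 0.000000, 0.000000)
  k4: at (s, t) = (-0.850000, -0.481250), (ds/dtau, dt/dtau) = (1.000000, 0.125000); Gamma_sss = 0.000000, Gamma_sst = 0.000000, Gamma_stt = 0.000000, Gamma_tss = 0.000000, Gamma_tst = 0.000000, Gamma_ttt = 0.000000; k4 = (1.000000, 0.125000, 0.000000, 0.000000)
  Y <- Y + (h/6)(k1 + 2k2 + 2k3 + k4): s = -0.8500, t = -0.4813, ds/dtau = 1.0000, dt/dtau = 0.1250
step 2:
  k1: at (s, t) = (-0.850000, -0.481250), (ds/dtau, dt/dtau) = (1.000000, 0.125000); Gamma_sss = 0.000000, Gamma_sst = 0.000000, Gamma_stt = 0.000000, Gamma_tss = 0.000000, Gamma_tst = 0.000000, Gamma_ttt = 0.000000; k1 = (1.000000, 0.125000, 0.000000, 0.000000)
  k2: at (s, t) = (-0.775000, -0.471875), (ds/dtau, dt/dtau) = (1.000000, 0.125000); Gamma_sss = 0.000000, Gamma_sst = 0.000000, Gamma_stt = 0.000000, Gamma_tss = 0.000000, Gamma_tst = 0.000000, Gamma_ttt = 0.000000; k2 = (1.000000, 0.125000, 0.000000, 0.000000)
  k3: at (s, t) = (-0.775000, -0.471875), (ds/dtau, dt/dtau) = (1.000000, 0.125000); Gamma_sss = 0.000000, Gamma_sst = 0.000000, Gamma_stt = 0.000000, Gamma_tss = 0.000000, Gamma_tst = 0.000000, Gamma_ttt = 0.000000; k3 = (1.000000, 0.125000, 0.000000, 0.000000)
  k4: at (s, t) = (-0.700000, -0.462500), (ds/dtau, dt/dtau) = (1.000000, 0.125000); Gamma_sss = 0.000000, Gamma_sst = 0.000000, Gamma_stt = 0.000000, Gamma_tss = 0.000000, Gamma_tst = 0.000000, Gamma_ttt = 0.000000; k4 = (1.000000, 0.125000, 0.000000, 0.000000)
  Y <- Y + (h/6)(k1 + 2k2 + 2k3 + k4): s = -0.7000, t = -0.4625, ds/dtau = 1.0000, dt/dtau = 0.1250
step 3:
  k1: at (s, t) = (-0.700000, -0.462500), (ds/dtau, dt/dtau) = (1.000000, 0.125000); Gamma_sss = 0.000000, Gamma_sst = 0.000000, Gamma_stt = 0.000000, Gamma_tss = 0.000000, Gamma_tst = 0.000000, Gamma_ttt = 0.000000; k1 = (1.000000, 0.125000, 0.000000, 0.000000)
  k2: at (s, t) = (-0.625000, -0.453125), (ds/dtau, dt/dtau) = (1.000000, 0.125000); Gamma_sss = 0.000000, Gamma_sst = 0.000000, Gamma_stt = 0.000000, Gamma_tss = 0.000000, Gamma_tst = 0.000000, Gamma_ttt = 0.000000; k2 = (1.000000, 0.125000, 0.000000, 0.000000)
  k3: at (s, t) = (-0.625000, -0.453125), (ds/dtau, dt/dtau) = (1.000000, 0.125000); Gamma_sss = 0.000000, Gamma_sst = 0.000000, Gamma_stt = 0.000000, Gamma_tss = 0.000000, Gamma_tst = 0.000000, Gamma_ttt = 0.000000; k3 = (1.000000, 0.125000, 0.000000, 0.000000)
  k4: at (s, t) = (-0.550000, -0.443750), (ds/dtau, dt/dtau) = (1.000000, 0.125000); Gamma_sss = 0.000000, Gamma_sst = 0.000000, Gamma_stt = 0.000000, Gamma_tss = 0.000000, Gamma_tst = 0.000000, Gamma_ttt = 0.000000; k4 = (1.000000, 0.125000, 0.000000, 0.000000)
  Y <- Y + (h/6)(k1 + 2k2 + 2k3 + k4): s = -0.5500, t = -0.4438, ds/dtau = 1.0000, dt/dtau = 0.1250

Answer: s = -0.5500, t = -0.4438, ds/dtau = 1.0000, dt/dtau = 0.1250


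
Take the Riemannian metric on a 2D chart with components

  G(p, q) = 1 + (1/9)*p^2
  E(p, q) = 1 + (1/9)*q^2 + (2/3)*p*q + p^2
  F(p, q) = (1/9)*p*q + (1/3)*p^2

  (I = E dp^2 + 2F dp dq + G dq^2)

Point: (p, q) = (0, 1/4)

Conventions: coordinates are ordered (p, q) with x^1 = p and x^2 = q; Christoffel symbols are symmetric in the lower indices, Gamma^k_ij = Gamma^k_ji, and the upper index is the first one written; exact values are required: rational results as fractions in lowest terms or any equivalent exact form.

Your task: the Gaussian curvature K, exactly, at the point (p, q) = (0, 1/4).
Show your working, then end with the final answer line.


E = 145/144, F = 0, G = 1, EG - F^2 = 145/144 at the point
E_p = 1/6, E_q = 1/18, F_p = 1/36, F_q = 0, G_p = 0, G_q = 0
E_qq = 2/9, F_pq = 1/9, G_pp = 2/9
Compute both Brioschi determinants and normalise by (EG - F^2)^2.
M1 = [[-E_qq/2 + F_pq - G_pp/2, E_p/2, F_p - E_q/2], [F_q - G_p/2, E, F], [G_q/2, F, G]] = [[-1/9, 1/12, 0], [0, 145/144, 0], [0, 0, 1]]; det M1 = -145/1296
M2 = [[0, E_q/2, G_p/2], [E_q/2, E, F], [G_p/2, F, G]] = [[0, 1/36, 0], [1/36, 145/144, 0], [0, 0, 1]]; det M2 = -1/1296
det M1 - det M2 = -1/9; K = -1/9 / (145/144)^2 = -2304/21025

Answer: K = -2304/21025


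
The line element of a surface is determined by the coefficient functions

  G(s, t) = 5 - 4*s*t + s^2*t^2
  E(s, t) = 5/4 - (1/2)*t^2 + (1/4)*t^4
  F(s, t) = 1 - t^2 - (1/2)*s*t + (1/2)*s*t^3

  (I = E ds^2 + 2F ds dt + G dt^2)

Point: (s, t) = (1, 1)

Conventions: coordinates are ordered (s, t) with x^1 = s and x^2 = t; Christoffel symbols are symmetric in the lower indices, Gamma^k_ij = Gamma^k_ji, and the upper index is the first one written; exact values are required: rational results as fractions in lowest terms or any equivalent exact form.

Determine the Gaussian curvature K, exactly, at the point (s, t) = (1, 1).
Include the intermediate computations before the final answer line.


E = 1, F = 0, G = 2, EG - F^2 = 2 at the point
E_s = 0, E_t = 0, F_s = 0, F_t = -1, G_s = -2, G_t = -2
E_tt = 2, F_st = 1, G_ss = 2
Compute both Brioschi determinants and normalise by (EG - F^2)^2.
M1 = [[-E_tt/2 + F_st - G_ss/2, E_s/2, F_s - E_t/2], [F_t - G_s/2, E, F], [G_t/2, F, G]] = [[-1, 0, 0], [0, 1, 0], [-1, 0, 2]]; det M1 = -2
M2 = [[0, E_t/2, G_s/2], [E_t/2, E, F], [G_s/2, F, G]] = [[0, 0, -1], [0, 1, 0], [-1, 0, 2]]; det M2 = -1
det M1 - det M2 = -1; K = -1 / (2)^2 = -1/4

Answer: K = -1/4


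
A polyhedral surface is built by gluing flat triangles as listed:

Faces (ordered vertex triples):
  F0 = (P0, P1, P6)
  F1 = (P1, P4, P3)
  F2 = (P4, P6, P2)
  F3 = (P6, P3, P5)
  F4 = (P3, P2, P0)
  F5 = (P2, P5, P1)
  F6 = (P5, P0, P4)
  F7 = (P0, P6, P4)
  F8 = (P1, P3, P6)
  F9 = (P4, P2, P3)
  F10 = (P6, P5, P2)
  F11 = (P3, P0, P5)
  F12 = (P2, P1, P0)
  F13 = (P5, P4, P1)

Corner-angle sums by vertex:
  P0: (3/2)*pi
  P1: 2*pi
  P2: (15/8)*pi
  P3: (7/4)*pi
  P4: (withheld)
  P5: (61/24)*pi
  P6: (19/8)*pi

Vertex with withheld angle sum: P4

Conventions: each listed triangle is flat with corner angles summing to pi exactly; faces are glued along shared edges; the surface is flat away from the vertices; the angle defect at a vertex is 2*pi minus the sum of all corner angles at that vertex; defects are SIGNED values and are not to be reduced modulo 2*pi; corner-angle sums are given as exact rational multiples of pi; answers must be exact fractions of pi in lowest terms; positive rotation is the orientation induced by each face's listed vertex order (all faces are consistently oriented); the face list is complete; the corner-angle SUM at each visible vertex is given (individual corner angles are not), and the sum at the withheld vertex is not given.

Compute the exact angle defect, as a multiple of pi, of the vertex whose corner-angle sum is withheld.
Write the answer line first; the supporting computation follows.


Answer: defect(P4) = pi/24

V = 7, E = 21, F = 14; chi = V - E + F = 0
Gauss-Bonnet: total defect = 2*pi*chi = 0; visible defects sum to -pi/24


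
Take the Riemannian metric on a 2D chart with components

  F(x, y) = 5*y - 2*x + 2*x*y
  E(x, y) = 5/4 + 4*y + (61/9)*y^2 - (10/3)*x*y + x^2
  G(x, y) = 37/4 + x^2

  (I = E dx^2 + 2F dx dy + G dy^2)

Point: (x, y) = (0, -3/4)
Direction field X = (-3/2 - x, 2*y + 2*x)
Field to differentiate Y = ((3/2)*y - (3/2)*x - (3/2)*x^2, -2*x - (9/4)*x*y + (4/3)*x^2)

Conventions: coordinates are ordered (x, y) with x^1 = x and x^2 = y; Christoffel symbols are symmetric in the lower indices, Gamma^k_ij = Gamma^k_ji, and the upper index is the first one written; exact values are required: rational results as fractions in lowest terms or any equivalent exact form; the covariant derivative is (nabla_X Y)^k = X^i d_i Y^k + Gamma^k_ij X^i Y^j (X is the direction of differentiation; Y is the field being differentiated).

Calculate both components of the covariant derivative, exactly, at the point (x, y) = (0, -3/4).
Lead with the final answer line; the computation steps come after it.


Answer: (nabla_X Y)^x = -2667/428, (nabla_X Y)^y = -7305/3424

E = 33/16, F = -15/4, G = 37/4 at the point
E_x = 5/2, E_y = -37/6, F_x = -7/2, F_y = 5, G_x = 0, G_y = 0
EG - F^2 = 321/64;  g^inv = (64/321) * [[37/4, 15/4], [15/4, 33/16]]
first-kind symbols [ij,l] = (1/2)(d_i g_jl + d_j g_il - d_l g_ij): [xx,x] = E_x/2 = 5/4, [xx,y] = F_x - E_y/2 = -5/12, [xy,x] = E_y/2 = -37/12, [xy,y] = G_x/2 = 0, [yy,x] = F_y - G_x/2 = 5, [yy,y] = G_y/2 = 0
Gamma^x_ij = (G*[ij,x] - F*[ij,y])/(EG - F^2), Gamma^y_ij = (E*[ij,y] - F*[ij,x])/(EG - F^2)
Gamma_xxx = 640/321, Gamma_xxy = -5476/963, Gamma_xyy = 2960/321, Gamma_yxx = 245/321, Gamma_yxy = -740/321, Gamma_yyy = 400/107
X = (-3/2, -3/2), Y = (-9/8, 0) at the point


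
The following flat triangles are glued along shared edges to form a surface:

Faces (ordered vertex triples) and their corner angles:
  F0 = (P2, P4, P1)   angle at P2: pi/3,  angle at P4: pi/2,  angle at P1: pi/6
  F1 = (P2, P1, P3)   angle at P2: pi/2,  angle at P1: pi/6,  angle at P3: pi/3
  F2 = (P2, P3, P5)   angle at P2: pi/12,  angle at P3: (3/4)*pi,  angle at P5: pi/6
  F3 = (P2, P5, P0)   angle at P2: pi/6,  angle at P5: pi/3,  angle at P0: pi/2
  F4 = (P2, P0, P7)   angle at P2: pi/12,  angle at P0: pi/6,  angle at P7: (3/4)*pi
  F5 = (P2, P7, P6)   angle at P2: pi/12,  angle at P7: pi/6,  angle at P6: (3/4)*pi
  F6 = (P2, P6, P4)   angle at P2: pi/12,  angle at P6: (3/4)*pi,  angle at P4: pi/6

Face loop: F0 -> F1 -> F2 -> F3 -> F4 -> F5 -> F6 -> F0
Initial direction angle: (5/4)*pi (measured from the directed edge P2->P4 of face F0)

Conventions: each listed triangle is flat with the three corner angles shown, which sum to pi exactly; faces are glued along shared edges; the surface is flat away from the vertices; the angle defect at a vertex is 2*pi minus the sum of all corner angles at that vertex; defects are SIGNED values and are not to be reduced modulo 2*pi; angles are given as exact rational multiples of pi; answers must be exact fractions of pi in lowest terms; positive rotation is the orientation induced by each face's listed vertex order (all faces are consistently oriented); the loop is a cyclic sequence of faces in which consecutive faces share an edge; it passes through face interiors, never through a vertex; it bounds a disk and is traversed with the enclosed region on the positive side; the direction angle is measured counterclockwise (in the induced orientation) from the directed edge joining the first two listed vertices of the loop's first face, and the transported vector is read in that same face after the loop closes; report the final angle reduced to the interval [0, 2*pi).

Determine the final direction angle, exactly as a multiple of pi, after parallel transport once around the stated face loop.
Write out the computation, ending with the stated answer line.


enclosed vertex P2: corner angles sum to (4/3)*pi, defect = 2*pi - (4/3)*pi = (2/3)*pi
the final direction is the initial angle plus the enclosed defects, taken mod 2*pi in the induced orientation
final angle = (5/4)*pi + (2/3)*pi = (23/12)*pi (mod 2*pi)

Answer: final direction angle = (23/12)*pi


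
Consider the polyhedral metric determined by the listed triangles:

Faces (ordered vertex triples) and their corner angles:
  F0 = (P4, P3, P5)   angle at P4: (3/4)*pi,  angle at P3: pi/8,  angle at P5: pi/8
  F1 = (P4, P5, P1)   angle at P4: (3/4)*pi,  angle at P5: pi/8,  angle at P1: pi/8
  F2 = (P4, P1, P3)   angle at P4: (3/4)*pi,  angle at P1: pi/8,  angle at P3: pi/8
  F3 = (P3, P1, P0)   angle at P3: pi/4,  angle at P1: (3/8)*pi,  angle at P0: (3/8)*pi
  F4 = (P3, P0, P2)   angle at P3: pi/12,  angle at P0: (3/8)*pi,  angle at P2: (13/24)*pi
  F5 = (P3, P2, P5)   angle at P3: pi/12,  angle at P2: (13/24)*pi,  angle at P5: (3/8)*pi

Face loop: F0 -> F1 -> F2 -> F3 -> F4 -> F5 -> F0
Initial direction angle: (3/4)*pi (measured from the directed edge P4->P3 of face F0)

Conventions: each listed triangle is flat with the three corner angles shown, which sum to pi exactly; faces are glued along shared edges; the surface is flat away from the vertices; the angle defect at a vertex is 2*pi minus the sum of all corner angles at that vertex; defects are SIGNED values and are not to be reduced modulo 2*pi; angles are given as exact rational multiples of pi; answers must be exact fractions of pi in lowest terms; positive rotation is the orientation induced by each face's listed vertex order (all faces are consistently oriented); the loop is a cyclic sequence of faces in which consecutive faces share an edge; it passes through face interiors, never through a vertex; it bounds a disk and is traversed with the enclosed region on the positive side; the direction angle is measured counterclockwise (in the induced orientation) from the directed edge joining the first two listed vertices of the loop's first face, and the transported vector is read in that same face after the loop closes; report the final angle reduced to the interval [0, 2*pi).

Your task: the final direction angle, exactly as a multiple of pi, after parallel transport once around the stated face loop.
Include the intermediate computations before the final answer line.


enclosed vertex P3: corner angles sum to (2/3)*pi, defect = 2*pi - (2/3)*pi = (4/3)*pi
enclosed vertex P4: corner angles sum to (9/4)*pi, defect = 2*pi - (9/4)*pi = -pi/4
by Gauss-Bonnet the loop rotates the vector by the enclosed defect sum (positive orientation, mod 2*pi)
final angle = (3/4)*pi + (13/12)*pi = (11/6)*pi (mod 2*pi)

Answer: final direction angle = (11/6)*pi


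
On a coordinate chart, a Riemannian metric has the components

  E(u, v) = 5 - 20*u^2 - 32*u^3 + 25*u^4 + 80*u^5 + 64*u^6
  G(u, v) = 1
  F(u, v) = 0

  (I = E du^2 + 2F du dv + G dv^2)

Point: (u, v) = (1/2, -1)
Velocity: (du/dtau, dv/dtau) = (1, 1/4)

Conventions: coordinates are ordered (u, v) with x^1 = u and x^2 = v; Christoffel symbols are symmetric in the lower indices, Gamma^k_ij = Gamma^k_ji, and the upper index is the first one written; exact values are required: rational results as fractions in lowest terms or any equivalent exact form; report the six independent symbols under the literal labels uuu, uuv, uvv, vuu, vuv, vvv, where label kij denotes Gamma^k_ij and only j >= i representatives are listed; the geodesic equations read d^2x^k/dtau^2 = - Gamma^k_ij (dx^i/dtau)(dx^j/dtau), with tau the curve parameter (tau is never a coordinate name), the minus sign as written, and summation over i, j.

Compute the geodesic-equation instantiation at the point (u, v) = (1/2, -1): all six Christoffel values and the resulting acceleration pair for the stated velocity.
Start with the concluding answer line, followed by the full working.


Answer: Gamma_uuu = 44/17, Gamma_uuv = 0, Gamma_uvv = 0, Gamma_vuu = 0, Gamma_vuv = 0, Gamma_vvv = 0; accelerations (d^2u/dtau^2, d^2v/dtau^2) = (-44/17, 0)

E = 17/16, F = 0, G = 1 at the point
E_u = 11/2, E_v = 0, F_u = 0, F_v = 0, G_u = 0, G_v = 0
EG - F^2 = 17/16;  g^inv = (16/17) * [[1, 0], [0, 17/16]]
first-kind symbols [ij,l] = (1/2)(d_i g_jl + d_j g_il - d_l g_ij): [uu,u] = E_u/2 = 11/4, [uu,v] = F_u - E_v/2 = 0, [uv,u] = E_v/2 = 0, [uv,v] = G_u/2 = 0, [vv,u] = F_v - G_u/2 = 0, [vv,v] = G_v/2 = 0
Gamma^u_ij = (G*[ij,u] - F*[ij,v])/(EG - F^2), Gamma^v_ij = (E*[ij,v] - F*[ij,u])/(EG - F^2)
Gamma_uuu = 44/17, Gamma_uuv = 0, Gamma_uvv = 0, Gamma_vuu = 0, Gamma_vuv = 0, Gamma_vvv = 0
d^2u/dtau^2 = -(Gamma_uuu*(1)^2 + 2*Gamma_uuv*(1)*(1/4) + Gamma_uvv*(1/4)^2) = -44/17
d^2v/dtau^2 = -(Gamma_vuu*(1)^2 + 2*Gamma_vuv*(1)*(1/4) + Gamma_vvv*(1/4)^2) = 0


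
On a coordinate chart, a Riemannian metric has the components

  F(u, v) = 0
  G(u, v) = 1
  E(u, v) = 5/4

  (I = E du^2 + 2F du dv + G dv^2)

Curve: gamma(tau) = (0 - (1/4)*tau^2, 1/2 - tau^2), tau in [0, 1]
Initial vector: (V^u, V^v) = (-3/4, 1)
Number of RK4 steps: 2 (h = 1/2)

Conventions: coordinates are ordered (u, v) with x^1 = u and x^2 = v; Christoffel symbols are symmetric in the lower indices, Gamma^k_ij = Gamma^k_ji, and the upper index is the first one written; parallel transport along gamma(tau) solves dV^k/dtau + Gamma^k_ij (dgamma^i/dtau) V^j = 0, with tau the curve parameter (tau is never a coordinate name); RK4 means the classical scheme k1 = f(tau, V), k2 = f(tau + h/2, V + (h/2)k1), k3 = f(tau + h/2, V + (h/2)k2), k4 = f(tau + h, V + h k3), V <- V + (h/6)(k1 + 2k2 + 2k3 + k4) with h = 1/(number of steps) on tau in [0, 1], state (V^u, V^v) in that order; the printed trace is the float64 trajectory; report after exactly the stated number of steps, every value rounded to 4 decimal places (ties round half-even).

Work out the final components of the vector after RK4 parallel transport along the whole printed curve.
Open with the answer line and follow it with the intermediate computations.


Answer: V^u = -0.7500, V^v = 1.0000

gamma'(tau) = (-(1/2)*tau, -2*tau); f(tau, V)^k = -Gamma^k_ij(gamma(tau)) gamma'^i(tau) V^j; h = 1/2; intermediate values shown to 6 dp
curve data and Christoffel symbols at the stage parameters:
  tau = 0.000000: gamma = (0.000000, 0.500000), gamma' = (0.000000, 0.000000); Gamma_uuu = 0.000000, Gamma_uuv = 0.000000, Gamma_uvv = 0.000000, Gamma_vuu = 0.000000, Gamma_vuv = 0.000000, Gamma_vvv = 0.000000
  tau = 0.250000: gamma = (-0.015625, 0.437500), gamma' = (-0.125000, -0.500000); Gamma_uuu = 0.000000, Gamma_uuv = 0.000000, Gamma_uvv = 0.000000, Gamma_vuu = 0.000000, Gamma_vuv = 0.000000, Gamma_vvv = 0.000000
  tau = 0.500000: gamma = (-0.062500, 0.250000), gamma' = (-0.250000, -1.000000); Gamma_uuu = 0.000000, Gamma_uuv = 0.000000, Gamma_uvv = 0.000000, Gamma_vuu = 0.000000, Gamma_vuv = 0.000000, Gamma_vvv = 0.000000
  tau = 0.750000: gamma = (-0.140625, -0.062500), gamma' = (-0.375000, -1.500000); Gamma_uuu = 0.000000, Gamma_uuv = 0.000000, Gamma_uvv = 0.000000, Gamma_vuu = 0.000000, Gamma_vuv = 0.000000, Gamma_vvv = 0.000000
  tau = 1.000000: gamma = (-0.250000, -0.500000), gamma' = (-0.500000, -2.000000); Gamma_uuu = 0.000000, Gamma_uuv = 0.000000, Gamma_uvv = 0.000000, Gamma_vuu = 0.000000, Gamma_vuv = 0.000000, Gamma_vvv = 0.000000
step 0: V^u = -0.7500, V^v = 1.0000
step 1: k1 = (0.000000, 0.000000), k2 = (0.000000, 0.000000), k3 = (0.000000, 0.000000), k4 = (0.000000, 0.000000); V <- V + (h/6)(k1 + 2k2 + 2k3 + k4): V^u = -0.7500, V^v = 1.0000
step 2: k1 = (0.000000, 0.000000), k2 = (0.000000, 0.000000), k3 = (0.000000, 0.000000), k4 = (0.000000, 0.000000); V <- V + (h/6)(k1 + 2k2 + 2k3 + k4): V^u = -0.7500, V^v = 1.0000
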